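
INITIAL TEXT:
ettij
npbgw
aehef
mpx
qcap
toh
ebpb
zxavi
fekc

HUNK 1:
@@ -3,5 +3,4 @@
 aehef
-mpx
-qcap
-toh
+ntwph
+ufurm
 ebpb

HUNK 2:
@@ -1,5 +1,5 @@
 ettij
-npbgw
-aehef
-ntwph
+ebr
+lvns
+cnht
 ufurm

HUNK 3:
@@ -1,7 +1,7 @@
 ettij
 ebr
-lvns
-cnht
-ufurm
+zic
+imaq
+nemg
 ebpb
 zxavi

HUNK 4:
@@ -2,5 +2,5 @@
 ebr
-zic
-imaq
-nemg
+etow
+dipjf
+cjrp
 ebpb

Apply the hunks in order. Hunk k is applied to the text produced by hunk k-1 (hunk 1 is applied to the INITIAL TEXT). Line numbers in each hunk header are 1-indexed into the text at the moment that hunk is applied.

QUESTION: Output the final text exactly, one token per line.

Answer: ettij
ebr
etow
dipjf
cjrp
ebpb
zxavi
fekc

Derivation:
Hunk 1: at line 3 remove [mpx,qcap,toh] add [ntwph,ufurm] -> 8 lines: ettij npbgw aehef ntwph ufurm ebpb zxavi fekc
Hunk 2: at line 1 remove [npbgw,aehef,ntwph] add [ebr,lvns,cnht] -> 8 lines: ettij ebr lvns cnht ufurm ebpb zxavi fekc
Hunk 3: at line 1 remove [lvns,cnht,ufurm] add [zic,imaq,nemg] -> 8 lines: ettij ebr zic imaq nemg ebpb zxavi fekc
Hunk 4: at line 2 remove [zic,imaq,nemg] add [etow,dipjf,cjrp] -> 8 lines: ettij ebr etow dipjf cjrp ebpb zxavi fekc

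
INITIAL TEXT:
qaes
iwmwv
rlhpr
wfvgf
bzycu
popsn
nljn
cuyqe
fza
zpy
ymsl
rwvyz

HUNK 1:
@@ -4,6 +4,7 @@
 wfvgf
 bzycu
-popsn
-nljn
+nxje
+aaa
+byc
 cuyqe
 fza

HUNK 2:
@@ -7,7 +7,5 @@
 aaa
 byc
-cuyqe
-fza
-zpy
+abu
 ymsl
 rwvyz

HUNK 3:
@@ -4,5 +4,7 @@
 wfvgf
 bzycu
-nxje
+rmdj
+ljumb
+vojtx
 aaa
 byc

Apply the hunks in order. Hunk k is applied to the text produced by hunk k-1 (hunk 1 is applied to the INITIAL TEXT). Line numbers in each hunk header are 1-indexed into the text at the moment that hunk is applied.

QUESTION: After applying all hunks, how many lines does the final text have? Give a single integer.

Hunk 1: at line 4 remove [popsn,nljn] add [nxje,aaa,byc] -> 13 lines: qaes iwmwv rlhpr wfvgf bzycu nxje aaa byc cuyqe fza zpy ymsl rwvyz
Hunk 2: at line 7 remove [cuyqe,fza,zpy] add [abu] -> 11 lines: qaes iwmwv rlhpr wfvgf bzycu nxje aaa byc abu ymsl rwvyz
Hunk 3: at line 4 remove [nxje] add [rmdj,ljumb,vojtx] -> 13 lines: qaes iwmwv rlhpr wfvgf bzycu rmdj ljumb vojtx aaa byc abu ymsl rwvyz
Final line count: 13

Answer: 13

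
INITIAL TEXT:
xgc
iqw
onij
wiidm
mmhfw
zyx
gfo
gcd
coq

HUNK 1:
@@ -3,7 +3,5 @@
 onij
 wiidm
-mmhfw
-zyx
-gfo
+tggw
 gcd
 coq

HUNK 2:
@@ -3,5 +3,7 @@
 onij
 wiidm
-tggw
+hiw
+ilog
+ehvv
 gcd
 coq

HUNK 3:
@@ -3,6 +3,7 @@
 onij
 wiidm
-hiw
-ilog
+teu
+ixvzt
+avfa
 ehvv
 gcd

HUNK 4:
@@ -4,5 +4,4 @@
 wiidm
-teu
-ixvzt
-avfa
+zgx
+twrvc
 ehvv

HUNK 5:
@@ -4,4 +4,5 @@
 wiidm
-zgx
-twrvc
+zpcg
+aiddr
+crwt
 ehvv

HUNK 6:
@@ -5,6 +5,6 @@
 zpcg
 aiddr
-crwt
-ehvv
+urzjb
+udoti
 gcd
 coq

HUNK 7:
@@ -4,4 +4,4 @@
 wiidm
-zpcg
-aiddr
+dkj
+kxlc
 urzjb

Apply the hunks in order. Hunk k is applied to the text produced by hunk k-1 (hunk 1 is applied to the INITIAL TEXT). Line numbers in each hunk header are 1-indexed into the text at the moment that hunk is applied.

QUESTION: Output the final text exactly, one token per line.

Answer: xgc
iqw
onij
wiidm
dkj
kxlc
urzjb
udoti
gcd
coq

Derivation:
Hunk 1: at line 3 remove [mmhfw,zyx,gfo] add [tggw] -> 7 lines: xgc iqw onij wiidm tggw gcd coq
Hunk 2: at line 3 remove [tggw] add [hiw,ilog,ehvv] -> 9 lines: xgc iqw onij wiidm hiw ilog ehvv gcd coq
Hunk 3: at line 3 remove [hiw,ilog] add [teu,ixvzt,avfa] -> 10 lines: xgc iqw onij wiidm teu ixvzt avfa ehvv gcd coq
Hunk 4: at line 4 remove [teu,ixvzt,avfa] add [zgx,twrvc] -> 9 lines: xgc iqw onij wiidm zgx twrvc ehvv gcd coq
Hunk 5: at line 4 remove [zgx,twrvc] add [zpcg,aiddr,crwt] -> 10 lines: xgc iqw onij wiidm zpcg aiddr crwt ehvv gcd coq
Hunk 6: at line 5 remove [crwt,ehvv] add [urzjb,udoti] -> 10 lines: xgc iqw onij wiidm zpcg aiddr urzjb udoti gcd coq
Hunk 7: at line 4 remove [zpcg,aiddr] add [dkj,kxlc] -> 10 lines: xgc iqw onij wiidm dkj kxlc urzjb udoti gcd coq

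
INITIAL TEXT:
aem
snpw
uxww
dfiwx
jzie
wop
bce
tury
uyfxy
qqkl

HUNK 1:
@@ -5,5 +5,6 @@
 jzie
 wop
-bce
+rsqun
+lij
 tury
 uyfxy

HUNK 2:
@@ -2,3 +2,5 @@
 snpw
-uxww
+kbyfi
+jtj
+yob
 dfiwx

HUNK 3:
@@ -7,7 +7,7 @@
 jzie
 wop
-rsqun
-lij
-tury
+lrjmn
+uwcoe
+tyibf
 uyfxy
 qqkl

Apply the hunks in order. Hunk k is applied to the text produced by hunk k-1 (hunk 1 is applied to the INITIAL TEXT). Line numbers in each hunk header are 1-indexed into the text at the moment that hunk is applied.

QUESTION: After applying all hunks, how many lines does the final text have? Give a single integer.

Answer: 13

Derivation:
Hunk 1: at line 5 remove [bce] add [rsqun,lij] -> 11 lines: aem snpw uxww dfiwx jzie wop rsqun lij tury uyfxy qqkl
Hunk 2: at line 2 remove [uxww] add [kbyfi,jtj,yob] -> 13 lines: aem snpw kbyfi jtj yob dfiwx jzie wop rsqun lij tury uyfxy qqkl
Hunk 3: at line 7 remove [rsqun,lij,tury] add [lrjmn,uwcoe,tyibf] -> 13 lines: aem snpw kbyfi jtj yob dfiwx jzie wop lrjmn uwcoe tyibf uyfxy qqkl
Final line count: 13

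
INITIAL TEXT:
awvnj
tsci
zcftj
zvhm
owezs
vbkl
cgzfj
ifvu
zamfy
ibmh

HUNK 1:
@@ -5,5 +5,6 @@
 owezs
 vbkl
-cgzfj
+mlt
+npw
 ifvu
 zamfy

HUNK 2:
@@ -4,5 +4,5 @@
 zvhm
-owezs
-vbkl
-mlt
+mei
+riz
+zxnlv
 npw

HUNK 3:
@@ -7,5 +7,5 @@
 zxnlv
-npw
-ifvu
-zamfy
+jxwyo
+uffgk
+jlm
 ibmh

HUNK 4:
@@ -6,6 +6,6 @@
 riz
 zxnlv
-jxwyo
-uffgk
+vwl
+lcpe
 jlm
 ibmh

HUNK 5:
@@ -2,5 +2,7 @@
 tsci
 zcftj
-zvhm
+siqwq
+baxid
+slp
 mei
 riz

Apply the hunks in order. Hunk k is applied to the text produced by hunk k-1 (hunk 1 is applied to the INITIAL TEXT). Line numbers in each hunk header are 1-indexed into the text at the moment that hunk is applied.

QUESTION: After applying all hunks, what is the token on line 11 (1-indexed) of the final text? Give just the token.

Answer: lcpe

Derivation:
Hunk 1: at line 5 remove [cgzfj] add [mlt,npw] -> 11 lines: awvnj tsci zcftj zvhm owezs vbkl mlt npw ifvu zamfy ibmh
Hunk 2: at line 4 remove [owezs,vbkl,mlt] add [mei,riz,zxnlv] -> 11 lines: awvnj tsci zcftj zvhm mei riz zxnlv npw ifvu zamfy ibmh
Hunk 3: at line 7 remove [npw,ifvu,zamfy] add [jxwyo,uffgk,jlm] -> 11 lines: awvnj tsci zcftj zvhm mei riz zxnlv jxwyo uffgk jlm ibmh
Hunk 4: at line 6 remove [jxwyo,uffgk] add [vwl,lcpe] -> 11 lines: awvnj tsci zcftj zvhm mei riz zxnlv vwl lcpe jlm ibmh
Hunk 5: at line 2 remove [zvhm] add [siqwq,baxid,slp] -> 13 lines: awvnj tsci zcftj siqwq baxid slp mei riz zxnlv vwl lcpe jlm ibmh
Final line 11: lcpe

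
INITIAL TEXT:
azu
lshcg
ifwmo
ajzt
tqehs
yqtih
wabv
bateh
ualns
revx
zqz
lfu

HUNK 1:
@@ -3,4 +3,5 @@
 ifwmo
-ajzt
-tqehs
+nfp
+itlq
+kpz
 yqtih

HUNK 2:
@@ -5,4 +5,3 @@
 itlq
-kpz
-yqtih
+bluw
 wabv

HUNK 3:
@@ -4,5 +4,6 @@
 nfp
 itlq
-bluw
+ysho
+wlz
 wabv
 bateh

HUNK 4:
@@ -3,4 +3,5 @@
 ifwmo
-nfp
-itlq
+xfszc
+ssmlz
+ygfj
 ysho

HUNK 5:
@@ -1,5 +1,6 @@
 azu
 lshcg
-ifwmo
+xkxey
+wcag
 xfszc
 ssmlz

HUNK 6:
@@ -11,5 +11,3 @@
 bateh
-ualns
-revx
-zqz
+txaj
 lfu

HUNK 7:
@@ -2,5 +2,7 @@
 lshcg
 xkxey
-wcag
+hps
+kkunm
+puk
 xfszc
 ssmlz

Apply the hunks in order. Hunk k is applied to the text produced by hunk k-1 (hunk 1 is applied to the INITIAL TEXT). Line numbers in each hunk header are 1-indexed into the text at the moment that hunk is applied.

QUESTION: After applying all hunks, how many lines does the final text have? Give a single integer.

Hunk 1: at line 3 remove [ajzt,tqehs] add [nfp,itlq,kpz] -> 13 lines: azu lshcg ifwmo nfp itlq kpz yqtih wabv bateh ualns revx zqz lfu
Hunk 2: at line 5 remove [kpz,yqtih] add [bluw] -> 12 lines: azu lshcg ifwmo nfp itlq bluw wabv bateh ualns revx zqz lfu
Hunk 3: at line 4 remove [bluw] add [ysho,wlz] -> 13 lines: azu lshcg ifwmo nfp itlq ysho wlz wabv bateh ualns revx zqz lfu
Hunk 4: at line 3 remove [nfp,itlq] add [xfszc,ssmlz,ygfj] -> 14 lines: azu lshcg ifwmo xfszc ssmlz ygfj ysho wlz wabv bateh ualns revx zqz lfu
Hunk 5: at line 1 remove [ifwmo] add [xkxey,wcag] -> 15 lines: azu lshcg xkxey wcag xfszc ssmlz ygfj ysho wlz wabv bateh ualns revx zqz lfu
Hunk 6: at line 11 remove [ualns,revx,zqz] add [txaj] -> 13 lines: azu lshcg xkxey wcag xfszc ssmlz ygfj ysho wlz wabv bateh txaj lfu
Hunk 7: at line 2 remove [wcag] add [hps,kkunm,puk] -> 15 lines: azu lshcg xkxey hps kkunm puk xfszc ssmlz ygfj ysho wlz wabv bateh txaj lfu
Final line count: 15

Answer: 15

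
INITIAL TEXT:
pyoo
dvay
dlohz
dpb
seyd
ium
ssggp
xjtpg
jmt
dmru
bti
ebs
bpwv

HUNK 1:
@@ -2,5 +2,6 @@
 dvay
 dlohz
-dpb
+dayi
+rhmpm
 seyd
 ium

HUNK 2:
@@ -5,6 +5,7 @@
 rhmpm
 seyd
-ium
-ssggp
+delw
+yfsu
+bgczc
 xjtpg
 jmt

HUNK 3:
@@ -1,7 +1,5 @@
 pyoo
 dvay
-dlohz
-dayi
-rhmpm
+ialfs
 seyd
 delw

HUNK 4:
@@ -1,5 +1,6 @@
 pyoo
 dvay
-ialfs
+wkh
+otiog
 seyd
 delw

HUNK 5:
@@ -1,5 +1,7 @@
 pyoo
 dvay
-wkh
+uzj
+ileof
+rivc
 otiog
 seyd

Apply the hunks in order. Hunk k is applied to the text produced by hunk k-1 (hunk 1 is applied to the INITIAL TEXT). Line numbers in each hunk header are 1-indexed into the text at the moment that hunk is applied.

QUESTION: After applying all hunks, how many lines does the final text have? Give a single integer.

Answer: 16

Derivation:
Hunk 1: at line 2 remove [dpb] add [dayi,rhmpm] -> 14 lines: pyoo dvay dlohz dayi rhmpm seyd ium ssggp xjtpg jmt dmru bti ebs bpwv
Hunk 2: at line 5 remove [ium,ssggp] add [delw,yfsu,bgczc] -> 15 lines: pyoo dvay dlohz dayi rhmpm seyd delw yfsu bgczc xjtpg jmt dmru bti ebs bpwv
Hunk 3: at line 1 remove [dlohz,dayi,rhmpm] add [ialfs] -> 13 lines: pyoo dvay ialfs seyd delw yfsu bgczc xjtpg jmt dmru bti ebs bpwv
Hunk 4: at line 1 remove [ialfs] add [wkh,otiog] -> 14 lines: pyoo dvay wkh otiog seyd delw yfsu bgczc xjtpg jmt dmru bti ebs bpwv
Hunk 5: at line 1 remove [wkh] add [uzj,ileof,rivc] -> 16 lines: pyoo dvay uzj ileof rivc otiog seyd delw yfsu bgczc xjtpg jmt dmru bti ebs bpwv
Final line count: 16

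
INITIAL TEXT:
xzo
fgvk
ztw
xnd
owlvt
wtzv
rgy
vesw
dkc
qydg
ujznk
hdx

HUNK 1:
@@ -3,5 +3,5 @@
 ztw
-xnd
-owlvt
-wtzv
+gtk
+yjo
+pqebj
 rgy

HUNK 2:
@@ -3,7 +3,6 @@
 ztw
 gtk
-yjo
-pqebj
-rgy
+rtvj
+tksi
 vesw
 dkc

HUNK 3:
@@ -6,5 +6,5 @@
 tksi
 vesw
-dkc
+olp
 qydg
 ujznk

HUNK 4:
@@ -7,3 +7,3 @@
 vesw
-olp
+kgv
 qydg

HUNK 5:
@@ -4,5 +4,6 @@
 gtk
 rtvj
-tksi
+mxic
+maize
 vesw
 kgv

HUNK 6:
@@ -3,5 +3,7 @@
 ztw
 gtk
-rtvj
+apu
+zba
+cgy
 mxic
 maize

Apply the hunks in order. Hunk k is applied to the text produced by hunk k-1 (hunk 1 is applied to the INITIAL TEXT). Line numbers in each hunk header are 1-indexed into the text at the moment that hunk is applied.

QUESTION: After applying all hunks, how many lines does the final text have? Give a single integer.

Hunk 1: at line 3 remove [xnd,owlvt,wtzv] add [gtk,yjo,pqebj] -> 12 lines: xzo fgvk ztw gtk yjo pqebj rgy vesw dkc qydg ujznk hdx
Hunk 2: at line 3 remove [yjo,pqebj,rgy] add [rtvj,tksi] -> 11 lines: xzo fgvk ztw gtk rtvj tksi vesw dkc qydg ujznk hdx
Hunk 3: at line 6 remove [dkc] add [olp] -> 11 lines: xzo fgvk ztw gtk rtvj tksi vesw olp qydg ujznk hdx
Hunk 4: at line 7 remove [olp] add [kgv] -> 11 lines: xzo fgvk ztw gtk rtvj tksi vesw kgv qydg ujznk hdx
Hunk 5: at line 4 remove [tksi] add [mxic,maize] -> 12 lines: xzo fgvk ztw gtk rtvj mxic maize vesw kgv qydg ujznk hdx
Hunk 6: at line 3 remove [rtvj] add [apu,zba,cgy] -> 14 lines: xzo fgvk ztw gtk apu zba cgy mxic maize vesw kgv qydg ujznk hdx
Final line count: 14

Answer: 14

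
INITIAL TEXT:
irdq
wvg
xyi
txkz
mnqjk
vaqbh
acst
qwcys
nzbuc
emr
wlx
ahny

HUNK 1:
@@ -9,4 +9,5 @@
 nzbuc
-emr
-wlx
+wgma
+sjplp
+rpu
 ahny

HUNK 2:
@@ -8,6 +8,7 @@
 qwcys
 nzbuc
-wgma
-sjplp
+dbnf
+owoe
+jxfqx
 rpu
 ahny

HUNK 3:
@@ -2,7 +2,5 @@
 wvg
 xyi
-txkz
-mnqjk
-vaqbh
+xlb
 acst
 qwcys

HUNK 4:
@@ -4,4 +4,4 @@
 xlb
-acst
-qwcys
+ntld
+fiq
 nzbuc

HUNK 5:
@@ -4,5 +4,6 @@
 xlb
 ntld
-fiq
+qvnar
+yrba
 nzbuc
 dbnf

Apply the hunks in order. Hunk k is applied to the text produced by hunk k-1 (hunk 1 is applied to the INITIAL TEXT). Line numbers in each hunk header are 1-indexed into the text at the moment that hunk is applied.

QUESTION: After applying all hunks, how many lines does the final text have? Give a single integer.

Answer: 13

Derivation:
Hunk 1: at line 9 remove [emr,wlx] add [wgma,sjplp,rpu] -> 13 lines: irdq wvg xyi txkz mnqjk vaqbh acst qwcys nzbuc wgma sjplp rpu ahny
Hunk 2: at line 8 remove [wgma,sjplp] add [dbnf,owoe,jxfqx] -> 14 lines: irdq wvg xyi txkz mnqjk vaqbh acst qwcys nzbuc dbnf owoe jxfqx rpu ahny
Hunk 3: at line 2 remove [txkz,mnqjk,vaqbh] add [xlb] -> 12 lines: irdq wvg xyi xlb acst qwcys nzbuc dbnf owoe jxfqx rpu ahny
Hunk 4: at line 4 remove [acst,qwcys] add [ntld,fiq] -> 12 lines: irdq wvg xyi xlb ntld fiq nzbuc dbnf owoe jxfqx rpu ahny
Hunk 5: at line 4 remove [fiq] add [qvnar,yrba] -> 13 lines: irdq wvg xyi xlb ntld qvnar yrba nzbuc dbnf owoe jxfqx rpu ahny
Final line count: 13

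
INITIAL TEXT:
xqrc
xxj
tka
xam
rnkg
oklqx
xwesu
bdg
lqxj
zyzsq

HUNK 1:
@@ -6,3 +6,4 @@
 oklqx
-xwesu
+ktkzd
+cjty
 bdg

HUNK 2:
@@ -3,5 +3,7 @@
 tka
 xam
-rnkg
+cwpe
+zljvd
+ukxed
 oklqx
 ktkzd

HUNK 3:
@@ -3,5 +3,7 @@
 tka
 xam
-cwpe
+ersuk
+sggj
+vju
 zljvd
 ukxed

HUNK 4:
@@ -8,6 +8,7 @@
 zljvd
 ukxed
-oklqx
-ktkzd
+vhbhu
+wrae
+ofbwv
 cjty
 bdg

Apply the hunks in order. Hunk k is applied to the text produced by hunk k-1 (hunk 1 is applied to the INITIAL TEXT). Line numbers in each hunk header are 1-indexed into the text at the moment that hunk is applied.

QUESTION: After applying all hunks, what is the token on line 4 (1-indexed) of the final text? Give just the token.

Answer: xam

Derivation:
Hunk 1: at line 6 remove [xwesu] add [ktkzd,cjty] -> 11 lines: xqrc xxj tka xam rnkg oklqx ktkzd cjty bdg lqxj zyzsq
Hunk 2: at line 3 remove [rnkg] add [cwpe,zljvd,ukxed] -> 13 lines: xqrc xxj tka xam cwpe zljvd ukxed oklqx ktkzd cjty bdg lqxj zyzsq
Hunk 3: at line 3 remove [cwpe] add [ersuk,sggj,vju] -> 15 lines: xqrc xxj tka xam ersuk sggj vju zljvd ukxed oklqx ktkzd cjty bdg lqxj zyzsq
Hunk 4: at line 8 remove [oklqx,ktkzd] add [vhbhu,wrae,ofbwv] -> 16 lines: xqrc xxj tka xam ersuk sggj vju zljvd ukxed vhbhu wrae ofbwv cjty bdg lqxj zyzsq
Final line 4: xam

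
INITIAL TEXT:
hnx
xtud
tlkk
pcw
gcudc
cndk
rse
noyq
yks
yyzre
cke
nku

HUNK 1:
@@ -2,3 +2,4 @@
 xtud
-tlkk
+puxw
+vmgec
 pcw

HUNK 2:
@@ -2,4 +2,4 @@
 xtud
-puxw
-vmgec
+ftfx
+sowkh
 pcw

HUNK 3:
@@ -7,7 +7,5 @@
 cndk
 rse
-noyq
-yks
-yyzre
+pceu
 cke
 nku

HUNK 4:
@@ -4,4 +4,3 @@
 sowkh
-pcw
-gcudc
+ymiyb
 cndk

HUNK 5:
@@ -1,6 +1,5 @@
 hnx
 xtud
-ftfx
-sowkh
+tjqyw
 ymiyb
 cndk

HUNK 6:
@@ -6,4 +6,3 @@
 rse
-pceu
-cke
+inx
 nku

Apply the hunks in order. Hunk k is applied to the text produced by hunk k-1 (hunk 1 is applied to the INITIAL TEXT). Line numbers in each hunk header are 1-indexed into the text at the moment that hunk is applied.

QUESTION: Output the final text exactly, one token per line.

Hunk 1: at line 2 remove [tlkk] add [puxw,vmgec] -> 13 lines: hnx xtud puxw vmgec pcw gcudc cndk rse noyq yks yyzre cke nku
Hunk 2: at line 2 remove [puxw,vmgec] add [ftfx,sowkh] -> 13 lines: hnx xtud ftfx sowkh pcw gcudc cndk rse noyq yks yyzre cke nku
Hunk 3: at line 7 remove [noyq,yks,yyzre] add [pceu] -> 11 lines: hnx xtud ftfx sowkh pcw gcudc cndk rse pceu cke nku
Hunk 4: at line 4 remove [pcw,gcudc] add [ymiyb] -> 10 lines: hnx xtud ftfx sowkh ymiyb cndk rse pceu cke nku
Hunk 5: at line 1 remove [ftfx,sowkh] add [tjqyw] -> 9 lines: hnx xtud tjqyw ymiyb cndk rse pceu cke nku
Hunk 6: at line 6 remove [pceu,cke] add [inx] -> 8 lines: hnx xtud tjqyw ymiyb cndk rse inx nku

Answer: hnx
xtud
tjqyw
ymiyb
cndk
rse
inx
nku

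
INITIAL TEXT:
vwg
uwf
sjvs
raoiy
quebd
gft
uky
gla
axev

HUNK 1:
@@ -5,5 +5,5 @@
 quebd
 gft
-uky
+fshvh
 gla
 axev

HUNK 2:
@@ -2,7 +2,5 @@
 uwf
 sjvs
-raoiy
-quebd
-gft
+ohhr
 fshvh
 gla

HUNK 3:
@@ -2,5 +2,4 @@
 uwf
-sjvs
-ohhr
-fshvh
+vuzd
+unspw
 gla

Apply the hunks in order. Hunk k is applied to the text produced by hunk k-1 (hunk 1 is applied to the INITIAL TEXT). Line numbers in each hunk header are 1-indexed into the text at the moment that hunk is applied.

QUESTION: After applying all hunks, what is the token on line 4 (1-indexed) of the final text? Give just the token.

Answer: unspw

Derivation:
Hunk 1: at line 5 remove [uky] add [fshvh] -> 9 lines: vwg uwf sjvs raoiy quebd gft fshvh gla axev
Hunk 2: at line 2 remove [raoiy,quebd,gft] add [ohhr] -> 7 lines: vwg uwf sjvs ohhr fshvh gla axev
Hunk 3: at line 2 remove [sjvs,ohhr,fshvh] add [vuzd,unspw] -> 6 lines: vwg uwf vuzd unspw gla axev
Final line 4: unspw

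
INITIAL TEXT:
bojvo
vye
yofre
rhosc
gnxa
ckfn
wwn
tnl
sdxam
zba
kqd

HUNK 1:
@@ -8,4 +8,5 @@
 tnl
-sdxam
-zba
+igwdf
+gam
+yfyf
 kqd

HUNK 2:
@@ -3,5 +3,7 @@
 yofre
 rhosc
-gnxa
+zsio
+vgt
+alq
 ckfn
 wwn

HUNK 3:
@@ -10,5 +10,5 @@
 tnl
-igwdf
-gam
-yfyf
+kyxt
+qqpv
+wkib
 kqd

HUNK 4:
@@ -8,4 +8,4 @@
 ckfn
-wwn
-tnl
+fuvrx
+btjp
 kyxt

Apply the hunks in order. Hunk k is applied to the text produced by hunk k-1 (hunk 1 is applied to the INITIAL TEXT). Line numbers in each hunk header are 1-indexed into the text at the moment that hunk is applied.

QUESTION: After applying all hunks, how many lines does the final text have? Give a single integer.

Hunk 1: at line 8 remove [sdxam,zba] add [igwdf,gam,yfyf] -> 12 lines: bojvo vye yofre rhosc gnxa ckfn wwn tnl igwdf gam yfyf kqd
Hunk 2: at line 3 remove [gnxa] add [zsio,vgt,alq] -> 14 lines: bojvo vye yofre rhosc zsio vgt alq ckfn wwn tnl igwdf gam yfyf kqd
Hunk 3: at line 10 remove [igwdf,gam,yfyf] add [kyxt,qqpv,wkib] -> 14 lines: bojvo vye yofre rhosc zsio vgt alq ckfn wwn tnl kyxt qqpv wkib kqd
Hunk 4: at line 8 remove [wwn,tnl] add [fuvrx,btjp] -> 14 lines: bojvo vye yofre rhosc zsio vgt alq ckfn fuvrx btjp kyxt qqpv wkib kqd
Final line count: 14

Answer: 14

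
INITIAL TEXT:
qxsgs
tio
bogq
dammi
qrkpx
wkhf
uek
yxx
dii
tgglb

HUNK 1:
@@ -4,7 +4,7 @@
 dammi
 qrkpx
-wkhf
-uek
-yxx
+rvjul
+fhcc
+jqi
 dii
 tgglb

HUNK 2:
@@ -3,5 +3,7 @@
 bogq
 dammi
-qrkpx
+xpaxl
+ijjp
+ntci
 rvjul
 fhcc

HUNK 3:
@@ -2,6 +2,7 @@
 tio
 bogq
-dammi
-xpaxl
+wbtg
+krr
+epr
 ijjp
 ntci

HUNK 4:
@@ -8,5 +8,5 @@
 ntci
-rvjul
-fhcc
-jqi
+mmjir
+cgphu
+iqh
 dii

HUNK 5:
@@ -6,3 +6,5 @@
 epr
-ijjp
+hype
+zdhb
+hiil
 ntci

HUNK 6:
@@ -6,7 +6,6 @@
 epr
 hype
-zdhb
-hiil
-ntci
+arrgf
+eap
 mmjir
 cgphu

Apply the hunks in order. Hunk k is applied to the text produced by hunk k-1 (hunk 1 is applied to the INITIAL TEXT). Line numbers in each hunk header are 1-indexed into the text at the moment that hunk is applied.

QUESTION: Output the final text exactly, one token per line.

Answer: qxsgs
tio
bogq
wbtg
krr
epr
hype
arrgf
eap
mmjir
cgphu
iqh
dii
tgglb

Derivation:
Hunk 1: at line 4 remove [wkhf,uek,yxx] add [rvjul,fhcc,jqi] -> 10 lines: qxsgs tio bogq dammi qrkpx rvjul fhcc jqi dii tgglb
Hunk 2: at line 3 remove [qrkpx] add [xpaxl,ijjp,ntci] -> 12 lines: qxsgs tio bogq dammi xpaxl ijjp ntci rvjul fhcc jqi dii tgglb
Hunk 3: at line 2 remove [dammi,xpaxl] add [wbtg,krr,epr] -> 13 lines: qxsgs tio bogq wbtg krr epr ijjp ntci rvjul fhcc jqi dii tgglb
Hunk 4: at line 8 remove [rvjul,fhcc,jqi] add [mmjir,cgphu,iqh] -> 13 lines: qxsgs tio bogq wbtg krr epr ijjp ntci mmjir cgphu iqh dii tgglb
Hunk 5: at line 6 remove [ijjp] add [hype,zdhb,hiil] -> 15 lines: qxsgs tio bogq wbtg krr epr hype zdhb hiil ntci mmjir cgphu iqh dii tgglb
Hunk 6: at line 6 remove [zdhb,hiil,ntci] add [arrgf,eap] -> 14 lines: qxsgs tio bogq wbtg krr epr hype arrgf eap mmjir cgphu iqh dii tgglb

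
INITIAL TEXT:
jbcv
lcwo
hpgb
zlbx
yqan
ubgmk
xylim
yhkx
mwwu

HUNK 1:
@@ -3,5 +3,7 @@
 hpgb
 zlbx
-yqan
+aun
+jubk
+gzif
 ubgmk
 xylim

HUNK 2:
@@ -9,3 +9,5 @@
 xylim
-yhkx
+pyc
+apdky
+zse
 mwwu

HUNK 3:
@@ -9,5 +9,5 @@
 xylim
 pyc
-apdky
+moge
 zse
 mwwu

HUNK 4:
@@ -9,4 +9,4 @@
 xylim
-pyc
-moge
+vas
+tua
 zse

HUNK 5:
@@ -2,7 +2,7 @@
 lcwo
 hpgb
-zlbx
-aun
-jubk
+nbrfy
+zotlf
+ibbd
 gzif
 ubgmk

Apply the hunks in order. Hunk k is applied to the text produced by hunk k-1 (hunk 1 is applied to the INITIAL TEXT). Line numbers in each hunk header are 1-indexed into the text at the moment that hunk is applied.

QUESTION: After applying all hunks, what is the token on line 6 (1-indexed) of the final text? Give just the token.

Hunk 1: at line 3 remove [yqan] add [aun,jubk,gzif] -> 11 lines: jbcv lcwo hpgb zlbx aun jubk gzif ubgmk xylim yhkx mwwu
Hunk 2: at line 9 remove [yhkx] add [pyc,apdky,zse] -> 13 lines: jbcv lcwo hpgb zlbx aun jubk gzif ubgmk xylim pyc apdky zse mwwu
Hunk 3: at line 9 remove [apdky] add [moge] -> 13 lines: jbcv lcwo hpgb zlbx aun jubk gzif ubgmk xylim pyc moge zse mwwu
Hunk 4: at line 9 remove [pyc,moge] add [vas,tua] -> 13 lines: jbcv lcwo hpgb zlbx aun jubk gzif ubgmk xylim vas tua zse mwwu
Hunk 5: at line 2 remove [zlbx,aun,jubk] add [nbrfy,zotlf,ibbd] -> 13 lines: jbcv lcwo hpgb nbrfy zotlf ibbd gzif ubgmk xylim vas tua zse mwwu
Final line 6: ibbd

Answer: ibbd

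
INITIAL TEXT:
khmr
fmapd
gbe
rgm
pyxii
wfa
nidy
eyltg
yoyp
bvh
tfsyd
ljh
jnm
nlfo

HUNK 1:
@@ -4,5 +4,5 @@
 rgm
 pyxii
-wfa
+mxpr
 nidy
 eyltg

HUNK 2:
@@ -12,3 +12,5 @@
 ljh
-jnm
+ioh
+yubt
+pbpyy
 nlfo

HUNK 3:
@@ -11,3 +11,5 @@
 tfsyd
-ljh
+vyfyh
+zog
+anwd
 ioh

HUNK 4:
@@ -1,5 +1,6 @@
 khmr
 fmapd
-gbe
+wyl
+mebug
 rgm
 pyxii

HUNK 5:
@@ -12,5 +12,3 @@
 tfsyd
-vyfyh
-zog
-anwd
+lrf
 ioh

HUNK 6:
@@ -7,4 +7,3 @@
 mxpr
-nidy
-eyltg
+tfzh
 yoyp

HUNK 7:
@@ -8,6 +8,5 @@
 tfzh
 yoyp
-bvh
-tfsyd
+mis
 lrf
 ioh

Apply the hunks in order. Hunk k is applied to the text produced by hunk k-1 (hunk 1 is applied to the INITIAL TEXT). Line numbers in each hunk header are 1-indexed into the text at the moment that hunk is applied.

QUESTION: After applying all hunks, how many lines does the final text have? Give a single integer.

Answer: 15

Derivation:
Hunk 1: at line 4 remove [wfa] add [mxpr] -> 14 lines: khmr fmapd gbe rgm pyxii mxpr nidy eyltg yoyp bvh tfsyd ljh jnm nlfo
Hunk 2: at line 12 remove [jnm] add [ioh,yubt,pbpyy] -> 16 lines: khmr fmapd gbe rgm pyxii mxpr nidy eyltg yoyp bvh tfsyd ljh ioh yubt pbpyy nlfo
Hunk 3: at line 11 remove [ljh] add [vyfyh,zog,anwd] -> 18 lines: khmr fmapd gbe rgm pyxii mxpr nidy eyltg yoyp bvh tfsyd vyfyh zog anwd ioh yubt pbpyy nlfo
Hunk 4: at line 1 remove [gbe] add [wyl,mebug] -> 19 lines: khmr fmapd wyl mebug rgm pyxii mxpr nidy eyltg yoyp bvh tfsyd vyfyh zog anwd ioh yubt pbpyy nlfo
Hunk 5: at line 12 remove [vyfyh,zog,anwd] add [lrf] -> 17 lines: khmr fmapd wyl mebug rgm pyxii mxpr nidy eyltg yoyp bvh tfsyd lrf ioh yubt pbpyy nlfo
Hunk 6: at line 7 remove [nidy,eyltg] add [tfzh] -> 16 lines: khmr fmapd wyl mebug rgm pyxii mxpr tfzh yoyp bvh tfsyd lrf ioh yubt pbpyy nlfo
Hunk 7: at line 8 remove [bvh,tfsyd] add [mis] -> 15 lines: khmr fmapd wyl mebug rgm pyxii mxpr tfzh yoyp mis lrf ioh yubt pbpyy nlfo
Final line count: 15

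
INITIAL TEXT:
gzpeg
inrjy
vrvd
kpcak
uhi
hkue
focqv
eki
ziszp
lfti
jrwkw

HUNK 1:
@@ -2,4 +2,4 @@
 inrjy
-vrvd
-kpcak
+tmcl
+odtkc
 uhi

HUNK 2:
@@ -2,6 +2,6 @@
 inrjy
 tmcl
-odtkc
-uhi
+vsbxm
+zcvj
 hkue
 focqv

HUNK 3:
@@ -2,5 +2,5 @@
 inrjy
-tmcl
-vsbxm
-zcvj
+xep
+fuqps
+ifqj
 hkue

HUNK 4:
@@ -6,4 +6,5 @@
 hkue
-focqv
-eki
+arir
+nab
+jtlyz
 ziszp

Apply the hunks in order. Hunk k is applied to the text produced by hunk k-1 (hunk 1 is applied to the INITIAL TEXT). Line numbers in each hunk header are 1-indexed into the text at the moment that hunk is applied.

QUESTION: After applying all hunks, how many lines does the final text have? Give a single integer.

Hunk 1: at line 2 remove [vrvd,kpcak] add [tmcl,odtkc] -> 11 lines: gzpeg inrjy tmcl odtkc uhi hkue focqv eki ziszp lfti jrwkw
Hunk 2: at line 2 remove [odtkc,uhi] add [vsbxm,zcvj] -> 11 lines: gzpeg inrjy tmcl vsbxm zcvj hkue focqv eki ziszp lfti jrwkw
Hunk 3: at line 2 remove [tmcl,vsbxm,zcvj] add [xep,fuqps,ifqj] -> 11 lines: gzpeg inrjy xep fuqps ifqj hkue focqv eki ziszp lfti jrwkw
Hunk 4: at line 6 remove [focqv,eki] add [arir,nab,jtlyz] -> 12 lines: gzpeg inrjy xep fuqps ifqj hkue arir nab jtlyz ziszp lfti jrwkw
Final line count: 12

Answer: 12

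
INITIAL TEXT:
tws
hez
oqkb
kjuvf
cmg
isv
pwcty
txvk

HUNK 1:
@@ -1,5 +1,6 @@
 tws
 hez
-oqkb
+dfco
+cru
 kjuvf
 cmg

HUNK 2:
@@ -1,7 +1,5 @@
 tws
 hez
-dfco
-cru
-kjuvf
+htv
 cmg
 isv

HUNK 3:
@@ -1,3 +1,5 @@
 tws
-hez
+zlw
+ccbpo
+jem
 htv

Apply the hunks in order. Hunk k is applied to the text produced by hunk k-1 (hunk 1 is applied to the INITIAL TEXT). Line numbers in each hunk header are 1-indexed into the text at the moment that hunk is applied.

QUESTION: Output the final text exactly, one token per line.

Answer: tws
zlw
ccbpo
jem
htv
cmg
isv
pwcty
txvk

Derivation:
Hunk 1: at line 1 remove [oqkb] add [dfco,cru] -> 9 lines: tws hez dfco cru kjuvf cmg isv pwcty txvk
Hunk 2: at line 1 remove [dfco,cru,kjuvf] add [htv] -> 7 lines: tws hez htv cmg isv pwcty txvk
Hunk 3: at line 1 remove [hez] add [zlw,ccbpo,jem] -> 9 lines: tws zlw ccbpo jem htv cmg isv pwcty txvk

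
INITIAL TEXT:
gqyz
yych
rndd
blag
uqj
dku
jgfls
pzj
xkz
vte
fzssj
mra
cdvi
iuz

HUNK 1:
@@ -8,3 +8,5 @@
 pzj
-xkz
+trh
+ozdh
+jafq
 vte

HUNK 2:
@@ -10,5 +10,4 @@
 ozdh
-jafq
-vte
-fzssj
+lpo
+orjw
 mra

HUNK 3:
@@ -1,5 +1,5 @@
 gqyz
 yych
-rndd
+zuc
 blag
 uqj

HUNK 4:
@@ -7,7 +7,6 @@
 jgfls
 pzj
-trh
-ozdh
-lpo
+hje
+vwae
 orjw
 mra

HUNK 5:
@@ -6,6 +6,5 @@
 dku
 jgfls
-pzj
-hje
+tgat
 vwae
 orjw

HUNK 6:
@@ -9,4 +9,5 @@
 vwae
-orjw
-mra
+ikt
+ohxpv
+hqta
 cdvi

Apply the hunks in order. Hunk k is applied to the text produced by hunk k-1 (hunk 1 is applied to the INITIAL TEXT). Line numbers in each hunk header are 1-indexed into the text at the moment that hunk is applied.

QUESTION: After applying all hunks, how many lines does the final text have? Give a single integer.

Hunk 1: at line 8 remove [xkz] add [trh,ozdh,jafq] -> 16 lines: gqyz yych rndd blag uqj dku jgfls pzj trh ozdh jafq vte fzssj mra cdvi iuz
Hunk 2: at line 10 remove [jafq,vte,fzssj] add [lpo,orjw] -> 15 lines: gqyz yych rndd blag uqj dku jgfls pzj trh ozdh lpo orjw mra cdvi iuz
Hunk 3: at line 1 remove [rndd] add [zuc] -> 15 lines: gqyz yych zuc blag uqj dku jgfls pzj trh ozdh lpo orjw mra cdvi iuz
Hunk 4: at line 7 remove [trh,ozdh,lpo] add [hje,vwae] -> 14 lines: gqyz yych zuc blag uqj dku jgfls pzj hje vwae orjw mra cdvi iuz
Hunk 5: at line 6 remove [pzj,hje] add [tgat] -> 13 lines: gqyz yych zuc blag uqj dku jgfls tgat vwae orjw mra cdvi iuz
Hunk 6: at line 9 remove [orjw,mra] add [ikt,ohxpv,hqta] -> 14 lines: gqyz yych zuc blag uqj dku jgfls tgat vwae ikt ohxpv hqta cdvi iuz
Final line count: 14

Answer: 14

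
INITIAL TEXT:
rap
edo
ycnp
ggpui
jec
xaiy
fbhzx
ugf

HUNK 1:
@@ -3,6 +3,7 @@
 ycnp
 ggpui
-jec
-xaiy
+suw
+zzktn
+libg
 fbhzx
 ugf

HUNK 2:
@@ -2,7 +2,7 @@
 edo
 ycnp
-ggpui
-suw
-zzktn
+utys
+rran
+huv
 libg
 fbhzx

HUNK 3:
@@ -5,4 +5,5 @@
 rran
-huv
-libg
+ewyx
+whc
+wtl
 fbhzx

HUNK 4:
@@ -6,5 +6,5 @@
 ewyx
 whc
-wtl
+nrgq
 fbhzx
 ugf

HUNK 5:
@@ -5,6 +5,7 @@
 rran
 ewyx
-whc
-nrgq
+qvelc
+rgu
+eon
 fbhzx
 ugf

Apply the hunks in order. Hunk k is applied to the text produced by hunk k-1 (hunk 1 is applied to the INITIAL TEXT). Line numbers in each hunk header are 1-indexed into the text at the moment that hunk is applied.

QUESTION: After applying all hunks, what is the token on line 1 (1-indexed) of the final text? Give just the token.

Hunk 1: at line 3 remove [jec,xaiy] add [suw,zzktn,libg] -> 9 lines: rap edo ycnp ggpui suw zzktn libg fbhzx ugf
Hunk 2: at line 2 remove [ggpui,suw,zzktn] add [utys,rran,huv] -> 9 lines: rap edo ycnp utys rran huv libg fbhzx ugf
Hunk 3: at line 5 remove [huv,libg] add [ewyx,whc,wtl] -> 10 lines: rap edo ycnp utys rran ewyx whc wtl fbhzx ugf
Hunk 4: at line 6 remove [wtl] add [nrgq] -> 10 lines: rap edo ycnp utys rran ewyx whc nrgq fbhzx ugf
Hunk 5: at line 5 remove [whc,nrgq] add [qvelc,rgu,eon] -> 11 lines: rap edo ycnp utys rran ewyx qvelc rgu eon fbhzx ugf
Final line 1: rap

Answer: rap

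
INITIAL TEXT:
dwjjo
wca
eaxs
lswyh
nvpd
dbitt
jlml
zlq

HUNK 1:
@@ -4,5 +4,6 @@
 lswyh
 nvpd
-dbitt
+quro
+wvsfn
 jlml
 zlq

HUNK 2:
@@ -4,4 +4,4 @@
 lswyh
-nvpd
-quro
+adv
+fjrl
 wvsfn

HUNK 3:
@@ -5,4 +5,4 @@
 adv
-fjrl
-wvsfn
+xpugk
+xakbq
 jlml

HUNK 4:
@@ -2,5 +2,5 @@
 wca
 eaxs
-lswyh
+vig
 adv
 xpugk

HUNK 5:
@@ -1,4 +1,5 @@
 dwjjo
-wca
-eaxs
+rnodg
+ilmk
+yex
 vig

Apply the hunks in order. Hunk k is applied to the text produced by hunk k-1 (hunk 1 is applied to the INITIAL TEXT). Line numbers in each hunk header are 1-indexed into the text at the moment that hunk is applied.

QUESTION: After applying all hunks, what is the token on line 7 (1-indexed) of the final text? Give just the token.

Answer: xpugk

Derivation:
Hunk 1: at line 4 remove [dbitt] add [quro,wvsfn] -> 9 lines: dwjjo wca eaxs lswyh nvpd quro wvsfn jlml zlq
Hunk 2: at line 4 remove [nvpd,quro] add [adv,fjrl] -> 9 lines: dwjjo wca eaxs lswyh adv fjrl wvsfn jlml zlq
Hunk 3: at line 5 remove [fjrl,wvsfn] add [xpugk,xakbq] -> 9 lines: dwjjo wca eaxs lswyh adv xpugk xakbq jlml zlq
Hunk 4: at line 2 remove [lswyh] add [vig] -> 9 lines: dwjjo wca eaxs vig adv xpugk xakbq jlml zlq
Hunk 5: at line 1 remove [wca,eaxs] add [rnodg,ilmk,yex] -> 10 lines: dwjjo rnodg ilmk yex vig adv xpugk xakbq jlml zlq
Final line 7: xpugk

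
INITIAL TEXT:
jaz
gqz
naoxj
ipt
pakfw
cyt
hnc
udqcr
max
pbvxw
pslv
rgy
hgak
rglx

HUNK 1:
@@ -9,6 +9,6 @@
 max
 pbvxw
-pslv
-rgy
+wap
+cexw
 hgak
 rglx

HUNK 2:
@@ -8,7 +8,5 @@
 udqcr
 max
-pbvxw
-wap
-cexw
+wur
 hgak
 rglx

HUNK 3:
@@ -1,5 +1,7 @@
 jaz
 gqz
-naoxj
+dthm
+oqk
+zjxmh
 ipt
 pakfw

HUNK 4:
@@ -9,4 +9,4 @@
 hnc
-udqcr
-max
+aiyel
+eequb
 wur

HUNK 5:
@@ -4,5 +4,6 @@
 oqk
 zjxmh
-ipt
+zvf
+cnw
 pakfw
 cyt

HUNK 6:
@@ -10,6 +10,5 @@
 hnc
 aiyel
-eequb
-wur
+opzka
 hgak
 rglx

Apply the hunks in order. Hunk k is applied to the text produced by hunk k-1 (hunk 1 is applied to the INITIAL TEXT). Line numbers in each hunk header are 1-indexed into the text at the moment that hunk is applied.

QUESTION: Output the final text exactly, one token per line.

Hunk 1: at line 9 remove [pslv,rgy] add [wap,cexw] -> 14 lines: jaz gqz naoxj ipt pakfw cyt hnc udqcr max pbvxw wap cexw hgak rglx
Hunk 2: at line 8 remove [pbvxw,wap,cexw] add [wur] -> 12 lines: jaz gqz naoxj ipt pakfw cyt hnc udqcr max wur hgak rglx
Hunk 3: at line 1 remove [naoxj] add [dthm,oqk,zjxmh] -> 14 lines: jaz gqz dthm oqk zjxmh ipt pakfw cyt hnc udqcr max wur hgak rglx
Hunk 4: at line 9 remove [udqcr,max] add [aiyel,eequb] -> 14 lines: jaz gqz dthm oqk zjxmh ipt pakfw cyt hnc aiyel eequb wur hgak rglx
Hunk 5: at line 4 remove [ipt] add [zvf,cnw] -> 15 lines: jaz gqz dthm oqk zjxmh zvf cnw pakfw cyt hnc aiyel eequb wur hgak rglx
Hunk 6: at line 10 remove [eequb,wur] add [opzka] -> 14 lines: jaz gqz dthm oqk zjxmh zvf cnw pakfw cyt hnc aiyel opzka hgak rglx

Answer: jaz
gqz
dthm
oqk
zjxmh
zvf
cnw
pakfw
cyt
hnc
aiyel
opzka
hgak
rglx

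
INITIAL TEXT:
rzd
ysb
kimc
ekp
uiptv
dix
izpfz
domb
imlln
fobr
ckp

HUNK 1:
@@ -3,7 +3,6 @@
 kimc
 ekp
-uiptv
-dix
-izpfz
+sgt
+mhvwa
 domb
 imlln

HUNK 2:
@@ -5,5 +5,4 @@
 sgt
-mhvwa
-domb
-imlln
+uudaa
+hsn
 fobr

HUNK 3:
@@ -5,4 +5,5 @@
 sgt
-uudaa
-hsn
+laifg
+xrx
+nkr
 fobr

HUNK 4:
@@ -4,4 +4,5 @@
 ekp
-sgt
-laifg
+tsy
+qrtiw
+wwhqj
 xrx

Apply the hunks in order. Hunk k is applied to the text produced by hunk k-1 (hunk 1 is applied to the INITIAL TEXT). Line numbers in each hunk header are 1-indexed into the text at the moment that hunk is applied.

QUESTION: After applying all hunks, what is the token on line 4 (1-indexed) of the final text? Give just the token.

Answer: ekp

Derivation:
Hunk 1: at line 3 remove [uiptv,dix,izpfz] add [sgt,mhvwa] -> 10 lines: rzd ysb kimc ekp sgt mhvwa domb imlln fobr ckp
Hunk 2: at line 5 remove [mhvwa,domb,imlln] add [uudaa,hsn] -> 9 lines: rzd ysb kimc ekp sgt uudaa hsn fobr ckp
Hunk 3: at line 5 remove [uudaa,hsn] add [laifg,xrx,nkr] -> 10 lines: rzd ysb kimc ekp sgt laifg xrx nkr fobr ckp
Hunk 4: at line 4 remove [sgt,laifg] add [tsy,qrtiw,wwhqj] -> 11 lines: rzd ysb kimc ekp tsy qrtiw wwhqj xrx nkr fobr ckp
Final line 4: ekp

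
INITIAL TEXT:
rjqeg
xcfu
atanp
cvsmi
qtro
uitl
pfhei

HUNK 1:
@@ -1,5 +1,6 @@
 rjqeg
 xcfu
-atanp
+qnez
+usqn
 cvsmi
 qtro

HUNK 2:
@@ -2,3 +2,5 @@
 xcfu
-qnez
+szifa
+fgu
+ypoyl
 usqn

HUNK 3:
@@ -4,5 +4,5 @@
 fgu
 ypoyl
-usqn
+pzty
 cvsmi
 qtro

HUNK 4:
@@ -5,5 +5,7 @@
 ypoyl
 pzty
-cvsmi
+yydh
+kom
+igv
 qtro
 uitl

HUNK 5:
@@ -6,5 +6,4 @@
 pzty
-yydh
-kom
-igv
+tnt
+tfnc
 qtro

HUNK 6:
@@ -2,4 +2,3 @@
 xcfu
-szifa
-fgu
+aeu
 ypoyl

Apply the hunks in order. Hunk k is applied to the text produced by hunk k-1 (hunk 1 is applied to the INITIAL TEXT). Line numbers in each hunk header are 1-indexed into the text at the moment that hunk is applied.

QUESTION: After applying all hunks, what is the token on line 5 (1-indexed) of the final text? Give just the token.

Hunk 1: at line 1 remove [atanp] add [qnez,usqn] -> 8 lines: rjqeg xcfu qnez usqn cvsmi qtro uitl pfhei
Hunk 2: at line 2 remove [qnez] add [szifa,fgu,ypoyl] -> 10 lines: rjqeg xcfu szifa fgu ypoyl usqn cvsmi qtro uitl pfhei
Hunk 3: at line 4 remove [usqn] add [pzty] -> 10 lines: rjqeg xcfu szifa fgu ypoyl pzty cvsmi qtro uitl pfhei
Hunk 4: at line 5 remove [cvsmi] add [yydh,kom,igv] -> 12 lines: rjqeg xcfu szifa fgu ypoyl pzty yydh kom igv qtro uitl pfhei
Hunk 5: at line 6 remove [yydh,kom,igv] add [tnt,tfnc] -> 11 lines: rjqeg xcfu szifa fgu ypoyl pzty tnt tfnc qtro uitl pfhei
Hunk 6: at line 2 remove [szifa,fgu] add [aeu] -> 10 lines: rjqeg xcfu aeu ypoyl pzty tnt tfnc qtro uitl pfhei
Final line 5: pzty

Answer: pzty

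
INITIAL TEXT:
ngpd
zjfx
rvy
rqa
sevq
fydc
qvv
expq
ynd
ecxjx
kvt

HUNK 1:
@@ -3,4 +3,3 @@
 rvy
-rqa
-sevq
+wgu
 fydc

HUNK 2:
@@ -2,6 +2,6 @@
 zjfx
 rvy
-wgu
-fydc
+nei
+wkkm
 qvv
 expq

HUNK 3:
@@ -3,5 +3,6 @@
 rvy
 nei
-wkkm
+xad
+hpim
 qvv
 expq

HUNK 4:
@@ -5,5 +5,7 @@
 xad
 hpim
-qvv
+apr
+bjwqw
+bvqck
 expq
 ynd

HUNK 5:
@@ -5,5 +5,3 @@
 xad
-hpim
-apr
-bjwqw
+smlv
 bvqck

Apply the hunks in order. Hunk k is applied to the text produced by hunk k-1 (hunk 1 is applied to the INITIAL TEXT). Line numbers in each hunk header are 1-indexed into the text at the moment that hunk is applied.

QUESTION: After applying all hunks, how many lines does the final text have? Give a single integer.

Answer: 11

Derivation:
Hunk 1: at line 3 remove [rqa,sevq] add [wgu] -> 10 lines: ngpd zjfx rvy wgu fydc qvv expq ynd ecxjx kvt
Hunk 2: at line 2 remove [wgu,fydc] add [nei,wkkm] -> 10 lines: ngpd zjfx rvy nei wkkm qvv expq ynd ecxjx kvt
Hunk 3: at line 3 remove [wkkm] add [xad,hpim] -> 11 lines: ngpd zjfx rvy nei xad hpim qvv expq ynd ecxjx kvt
Hunk 4: at line 5 remove [qvv] add [apr,bjwqw,bvqck] -> 13 lines: ngpd zjfx rvy nei xad hpim apr bjwqw bvqck expq ynd ecxjx kvt
Hunk 5: at line 5 remove [hpim,apr,bjwqw] add [smlv] -> 11 lines: ngpd zjfx rvy nei xad smlv bvqck expq ynd ecxjx kvt
Final line count: 11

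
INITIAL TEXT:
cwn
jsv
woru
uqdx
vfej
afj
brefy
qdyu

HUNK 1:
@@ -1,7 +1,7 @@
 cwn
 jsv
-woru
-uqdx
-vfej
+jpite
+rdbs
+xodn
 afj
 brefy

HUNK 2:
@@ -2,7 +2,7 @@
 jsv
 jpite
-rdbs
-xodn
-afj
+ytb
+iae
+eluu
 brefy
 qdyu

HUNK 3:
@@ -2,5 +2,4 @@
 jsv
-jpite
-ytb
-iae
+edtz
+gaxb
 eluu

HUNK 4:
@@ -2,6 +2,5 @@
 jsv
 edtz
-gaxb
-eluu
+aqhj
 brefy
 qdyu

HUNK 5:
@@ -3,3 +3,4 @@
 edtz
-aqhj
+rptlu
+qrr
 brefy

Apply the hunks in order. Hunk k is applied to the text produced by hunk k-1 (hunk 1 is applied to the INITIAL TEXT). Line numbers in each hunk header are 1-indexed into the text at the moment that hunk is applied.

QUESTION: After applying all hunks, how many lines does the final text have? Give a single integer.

Answer: 7

Derivation:
Hunk 1: at line 1 remove [woru,uqdx,vfej] add [jpite,rdbs,xodn] -> 8 lines: cwn jsv jpite rdbs xodn afj brefy qdyu
Hunk 2: at line 2 remove [rdbs,xodn,afj] add [ytb,iae,eluu] -> 8 lines: cwn jsv jpite ytb iae eluu brefy qdyu
Hunk 3: at line 2 remove [jpite,ytb,iae] add [edtz,gaxb] -> 7 lines: cwn jsv edtz gaxb eluu brefy qdyu
Hunk 4: at line 2 remove [gaxb,eluu] add [aqhj] -> 6 lines: cwn jsv edtz aqhj brefy qdyu
Hunk 5: at line 3 remove [aqhj] add [rptlu,qrr] -> 7 lines: cwn jsv edtz rptlu qrr brefy qdyu
Final line count: 7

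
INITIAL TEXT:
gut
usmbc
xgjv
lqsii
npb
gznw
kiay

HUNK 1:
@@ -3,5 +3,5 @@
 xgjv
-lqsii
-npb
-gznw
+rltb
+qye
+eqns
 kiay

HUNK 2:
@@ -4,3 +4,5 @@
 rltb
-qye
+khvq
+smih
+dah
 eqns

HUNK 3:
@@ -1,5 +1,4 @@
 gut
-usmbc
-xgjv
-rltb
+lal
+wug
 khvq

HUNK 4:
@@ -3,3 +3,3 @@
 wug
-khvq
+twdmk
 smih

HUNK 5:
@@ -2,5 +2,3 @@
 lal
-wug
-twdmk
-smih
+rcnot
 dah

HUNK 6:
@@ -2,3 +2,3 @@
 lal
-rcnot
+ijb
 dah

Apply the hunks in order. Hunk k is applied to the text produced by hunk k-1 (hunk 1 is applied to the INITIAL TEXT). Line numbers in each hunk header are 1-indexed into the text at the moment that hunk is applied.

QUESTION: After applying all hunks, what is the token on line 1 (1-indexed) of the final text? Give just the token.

Hunk 1: at line 3 remove [lqsii,npb,gznw] add [rltb,qye,eqns] -> 7 lines: gut usmbc xgjv rltb qye eqns kiay
Hunk 2: at line 4 remove [qye] add [khvq,smih,dah] -> 9 lines: gut usmbc xgjv rltb khvq smih dah eqns kiay
Hunk 3: at line 1 remove [usmbc,xgjv,rltb] add [lal,wug] -> 8 lines: gut lal wug khvq smih dah eqns kiay
Hunk 4: at line 3 remove [khvq] add [twdmk] -> 8 lines: gut lal wug twdmk smih dah eqns kiay
Hunk 5: at line 2 remove [wug,twdmk,smih] add [rcnot] -> 6 lines: gut lal rcnot dah eqns kiay
Hunk 6: at line 2 remove [rcnot] add [ijb] -> 6 lines: gut lal ijb dah eqns kiay
Final line 1: gut

Answer: gut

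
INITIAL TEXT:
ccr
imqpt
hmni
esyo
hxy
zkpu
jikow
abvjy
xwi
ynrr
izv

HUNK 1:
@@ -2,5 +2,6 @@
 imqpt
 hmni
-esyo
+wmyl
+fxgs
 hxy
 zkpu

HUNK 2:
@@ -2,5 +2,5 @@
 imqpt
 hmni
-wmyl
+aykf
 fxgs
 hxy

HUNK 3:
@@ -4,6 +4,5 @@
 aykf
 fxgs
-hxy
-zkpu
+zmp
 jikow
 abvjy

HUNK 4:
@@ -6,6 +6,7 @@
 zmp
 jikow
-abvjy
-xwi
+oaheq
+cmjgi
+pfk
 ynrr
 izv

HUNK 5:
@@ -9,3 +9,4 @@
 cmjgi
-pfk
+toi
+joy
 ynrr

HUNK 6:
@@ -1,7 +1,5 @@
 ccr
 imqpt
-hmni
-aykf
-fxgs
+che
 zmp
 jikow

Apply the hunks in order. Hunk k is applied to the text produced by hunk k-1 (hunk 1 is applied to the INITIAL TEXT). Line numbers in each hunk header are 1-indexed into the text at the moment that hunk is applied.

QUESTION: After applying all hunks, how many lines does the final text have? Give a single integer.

Hunk 1: at line 2 remove [esyo] add [wmyl,fxgs] -> 12 lines: ccr imqpt hmni wmyl fxgs hxy zkpu jikow abvjy xwi ynrr izv
Hunk 2: at line 2 remove [wmyl] add [aykf] -> 12 lines: ccr imqpt hmni aykf fxgs hxy zkpu jikow abvjy xwi ynrr izv
Hunk 3: at line 4 remove [hxy,zkpu] add [zmp] -> 11 lines: ccr imqpt hmni aykf fxgs zmp jikow abvjy xwi ynrr izv
Hunk 4: at line 6 remove [abvjy,xwi] add [oaheq,cmjgi,pfk] -> 12 lines: ccr imqpt hmni aykf fxgs zmp jikow oaheq cmjgi pfk ynrr izv
Hunk 5: at line 9 remove [pfk] add [toi,joy] -> 13 lines: ccr imqpt hmni aykf fxgs zmp jikow oaheq cmjgi toi joy ynrr izv
Hunk 6: at line 1 remove [hmni,aykf,fxgs] add [che] -> 11 lines: ccr imqpt che zmp jikow oaheq cmjgi toi joy ynrr izv
Final line count: 11

Answer: 11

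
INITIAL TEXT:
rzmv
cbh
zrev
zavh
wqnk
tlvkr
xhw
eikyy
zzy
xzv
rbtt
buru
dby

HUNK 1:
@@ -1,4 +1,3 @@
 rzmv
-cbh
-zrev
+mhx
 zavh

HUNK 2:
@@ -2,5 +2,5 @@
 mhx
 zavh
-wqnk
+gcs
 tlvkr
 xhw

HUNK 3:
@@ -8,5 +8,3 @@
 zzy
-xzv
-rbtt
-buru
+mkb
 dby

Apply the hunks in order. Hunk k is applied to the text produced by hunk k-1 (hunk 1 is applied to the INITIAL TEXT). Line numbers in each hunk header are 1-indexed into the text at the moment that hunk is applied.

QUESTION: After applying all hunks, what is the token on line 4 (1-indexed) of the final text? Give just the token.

Answer: gcs

Derivation:
Hunk 1: at line 1 remove [cbh,zrev] add [mhx] -> 12 lines: rzmv mhx zavh wqnk tlvkr xhw eikyy zzy xzv rbtt buru dby
Hunk 2: at line 2 remove [wqnk] add [gcs] -> 12 lines: rzmv mhx zavh gcs tlvkr xhw eikyy zzy xzv rbtt buru dby
Hunk 3: at line 8 remove [xzv,rbtt,buru] add [mkb] -> 10 lines: rzmv mhx zavh gcs tlvkr xhw eikyy zzy mkb dby
Final line 4: gcs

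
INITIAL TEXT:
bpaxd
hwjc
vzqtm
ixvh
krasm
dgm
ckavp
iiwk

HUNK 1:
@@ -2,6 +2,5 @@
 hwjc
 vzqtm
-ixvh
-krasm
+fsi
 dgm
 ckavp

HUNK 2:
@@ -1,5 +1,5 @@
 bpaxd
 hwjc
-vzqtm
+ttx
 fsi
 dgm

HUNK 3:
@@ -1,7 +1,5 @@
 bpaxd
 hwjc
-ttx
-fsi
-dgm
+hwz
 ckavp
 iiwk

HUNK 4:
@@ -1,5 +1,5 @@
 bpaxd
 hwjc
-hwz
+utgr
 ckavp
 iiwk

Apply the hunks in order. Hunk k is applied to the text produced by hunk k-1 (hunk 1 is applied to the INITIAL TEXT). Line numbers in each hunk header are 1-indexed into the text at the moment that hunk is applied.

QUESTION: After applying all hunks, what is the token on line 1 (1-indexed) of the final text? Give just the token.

Answer: bpaxd

Derivation:
Hunk 1: at line 2 remove [ixvh,krasm] add [fsi] -> 7 lines: bpaxd hwjc vzqtm fsi dgm ckavp iiwk
Hunk 2: at line 1 remove [vzqtm] add [ttx] -> 7 lines: bpaxd hwjc ttx fsi dgm ckavp iiwk
Hunk 3: at line 1 remove [ttx,fsi,dgm] add [hwz] -> 5 lines: bpaxd hwjc hwz ckavp iiwk
Hunk 4: at line 1 remove [hwz] add [utgr] -> 5 lines: bpaxd hwjc utgr ckavp iiwk
Final line 1: bpaxd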